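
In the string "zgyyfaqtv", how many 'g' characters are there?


Input string: 'zgyyfaqtv'
Target character: 'g'
Scan each position: s[1]='g'
Matches found at indices: 1
Total: 1


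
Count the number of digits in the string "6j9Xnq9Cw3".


Input string: '6j9Xnq9Cw3'
Operation: count digit characters (0-9)
Scan: '6'(digit), 'j', '9'(digit), 'X', 'n', 'q', '9'(digit), 'C', 'w', '3'(digit)
Digits found: 4
Result: 4


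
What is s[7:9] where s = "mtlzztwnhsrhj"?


Input string: 'mtlzztwnhsrhj'
Operation: slice [7:9]
Extract characters: s[7]='n', s[8]='h'
Result: nh


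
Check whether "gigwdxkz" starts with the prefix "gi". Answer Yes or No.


Input string: 'gigwdxkz'
Prefix to check: 'gi'
First 2 characters of input: 'gi'
Match: True
Result: Yes


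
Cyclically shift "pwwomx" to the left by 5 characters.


Input: 'pwwomx', shift = 5
Operation: split at index 5 and swap parts
Front part s[0:5] = 'pwwom'
Back part s[5:] = 'x'
Rotated = back + front = 'x' + 'pwwom'
Result: xpwwom


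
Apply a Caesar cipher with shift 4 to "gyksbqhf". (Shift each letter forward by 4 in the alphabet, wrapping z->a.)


Input: 'gyksbqhf', shift = 4
Operation: for each letter, (position + 4) mod 26
Mapping: 'g'(6+4=10)->'k', 'y'(24+4=28, 28 mod 26=2)->'c', 'k'(10+4=14)->'o', 's'(18+4=22)->'w', 'b'(1+4=5)->'f', 'q'(16+4=20)->'u', 'h'(7+4=11)->'l', 'f'(5+4=9)->'j'
Result: kcowfulj


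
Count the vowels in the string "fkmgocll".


Input string: 'fkmgocll'
Operation: count vowels (a, e, i, o, u)
Scan: s[0]='f', s[1]='k', s[2]='m', s[3]='g', s[4]='o' (vowel), s[5]='c', s[6]='l', s[7]='l'
Vowels found: 1
Result: 1


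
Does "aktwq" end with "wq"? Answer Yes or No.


Input string: 'aktwq'
Suffix to check: 'wq'
Last 2 characters of input: 'wq'
Match: True
Result: Yes


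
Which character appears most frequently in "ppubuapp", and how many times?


Input: 'ppubuapp'
Operation: tally each character
Counts: 'a':1, 'b':1, 'p':4, 'u':2
Maximum: 'p' appears 4 times


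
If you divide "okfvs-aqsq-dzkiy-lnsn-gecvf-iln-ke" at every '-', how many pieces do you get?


Input string: 'okfvs-aqsq-dzkiy-lnsn-gecvf-iln-ke'
Delimiter: '-'
Split result: 'okfvs', 'aqsq', 'dzkiy', 'lnsn', 'gecvf', 'iln', 'ke'
Number of parts: 7


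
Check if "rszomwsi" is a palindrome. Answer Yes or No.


Input string: 'rszomwsi'
Reversed: 'iswmozsr'
Compare pairs: s[0]='r' vs s[7]='i' (mismatch), s[1]='s' vs s[6]='s' (match), s[2]='z' vs s[5]='w' (mismatch), s[3]='o' vs s[4]='m' (mismatch)
Palindrome: No


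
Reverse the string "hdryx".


Input string: 'hdryx'
Operation: reverse character order
Original order: 'h' -> 'd' -> 'r' -> 'y' -> 'x'
Reversed order: 'x' -> 'y' -> 'r' -> 'd' -> 'h'
Result: xyrdh


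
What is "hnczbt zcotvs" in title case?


Input string: 'hnczbt zcotvs'
Operation: capitalize first letter of each word
Word transformations: 'hnczbt'->'Hnczbt', 'zcotvs'->'Zcotvs'
Result: Hnczbt Zcotvs


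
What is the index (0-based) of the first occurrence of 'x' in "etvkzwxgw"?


Input string: 'etvkzwxgw'
Target: 'x'
Scanning left to right: s[0]='e', s[1]='t', s[2]='v', s[3]='k', s[4]='z', s[5]='w', s[6]='x'
First match at index: 6


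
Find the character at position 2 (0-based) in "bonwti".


Input string: 'bonwti'
Operation: get character at index 2
Index mapping: s[0]='b', s[1]='o', s[2]='n'
Result: 'n'


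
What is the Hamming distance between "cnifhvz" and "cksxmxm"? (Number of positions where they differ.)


String 1: 'cnifhvz'
String 2: 'cksxmxm'
Compare each position: pos 0: 'c'=='c', pos 1: 'n'!='k', pos 2: 'i'!='s', pos 3: 'f'!='x', pos 4: 'h'!='m', pos 5: 'v'!='x', pos 6: 'z'!='m'
Differing positions: 6
Hamming distance: 6


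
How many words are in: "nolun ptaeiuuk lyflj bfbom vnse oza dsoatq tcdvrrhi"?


Input string: 'nolun ptaeiuuk lyflj bfbom vnse oza dsoatq tcdvrrhi'
Operation: split by spaces
Words found: 'nolun', 'ptaeiuuk', 'lyflj', 'bfbom', 'vnse', 'oza', 'dsoatq', 'tcdvrrhi'
Word count: 8


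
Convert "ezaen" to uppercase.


Input string: 'ezaen'
Operation: convert each letter to uppercase
Mapping: 'e'->'E', 'z'->'Z', 'a'->'A', 'e'->'E', 'n'->'N'
Result: EZAEN


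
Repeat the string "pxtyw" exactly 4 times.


Input string: 'pxtyw'
Operation: repeat 4 times
Concatenation: 'pxtyw' + 'pxtyw' + 'pxtyw' + 'pxtyw'
Result: pxtywpxtywpxtywpxtyw


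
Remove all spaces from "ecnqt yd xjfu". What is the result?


Input string: 'ecnqt yd xjfu'
Operation: remove all spaces
Words: 'ecnqt', 'yd', 'xjfu'
Join without spaces: ecnqtydxjfu


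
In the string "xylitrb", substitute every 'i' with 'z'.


Input string: 'xylitrb'
Operation: replace 'i' with 'z'
Positions of 'i': 3
After replacement: xylztrb


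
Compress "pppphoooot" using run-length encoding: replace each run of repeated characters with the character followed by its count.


Input: 'pppphoooot'
Operation: identify consecutive runs
Runs: 'pppp' -> p4, 'h' -> h1, 'oooo' -> o4, 't' -> t1
Encoded: p4h1o4t1


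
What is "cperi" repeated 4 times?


Input string: 'cperi'
Operation: repeat 4 times
Concatenation: 'cperi' + 'cperi' + 'cperi' + 'cperi'
Result: cpericpericpericperi


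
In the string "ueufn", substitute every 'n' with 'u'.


Input string: 'ueufn'
Operation: replace 'n' with 'u'
Positions of 'n': 4
After replacement: ueufu


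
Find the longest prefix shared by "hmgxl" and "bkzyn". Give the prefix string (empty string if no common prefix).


String 1: 'hmgxl'
String 2: 'bkzyn'
Compare position by position:
pos 0: 'h' vs 'b' differ -> stop
Longest common prefix: "" (length 0)


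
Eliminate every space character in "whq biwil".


Input string: 'whq biwil'
Operation: remove all spaces
Words: 'whq', 'biwil'
Join without spaces: whqbiwil


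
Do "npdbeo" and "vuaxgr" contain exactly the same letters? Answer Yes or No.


String 1: 'npdbeo' -> sorted: 'bdenop'
String 2: 'vuaxgr' -> sorted: 'agruvx'
Compare sorted forms: 'bdenop' != 'agruvx'
Anagram: No


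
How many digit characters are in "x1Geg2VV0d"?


Input string: 'x1Geg2VV0d'
Operation: count digit characters (0-9)
Scan: 'x', '1'(digit), 'G', 'e', 'g', '2'(digit), 'V', 'V', '0'(digit), 'd'
Digits found: 3
Result: 3


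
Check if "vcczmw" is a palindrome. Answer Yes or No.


Input string: 'vcczmw'
Reversed: 'wmzccv'
Compare pairs: s[0]='v' vs s[5]='w' (mismatch), s[1]='c' vs s[4]='m' (mismatch), s[2]='c' vs s[3]='z' (mismatch)
Palindrome: No


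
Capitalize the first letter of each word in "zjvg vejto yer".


Input string: 'zjvg vejto yer'
Operation: capitalize first letter of each word
Word transformations: 'zjvg'->'Zjvg', 'vejto'->'Vejto', 'yer'->'Yer'
Result: Zjvg Vejto Yer


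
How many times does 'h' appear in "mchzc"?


Input string: 'mchzc'
Target character: 'h'
Scan each position: s[2]='h'
Matches found at indices: 2
Total: 1


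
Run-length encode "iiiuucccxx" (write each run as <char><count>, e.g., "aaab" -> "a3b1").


Input: 'iiiuucccxx'
Operation: identify consecutive runs
Runs: 'iii' -> i3, 'uu' -> u2, 'ccc' -> c3, 'xx' -> x2
Encoded: i3u2c3x2


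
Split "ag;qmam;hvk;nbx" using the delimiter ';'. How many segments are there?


Input string: 'ag;qmam;hvk;nbx'
Delimiter: ';'
Split result: 'ag', 'qmam', 'hvk', 'nbx'
Number of parts: 4


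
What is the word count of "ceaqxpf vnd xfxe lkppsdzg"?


Input string: 'ceaqxpf vnd xfxe lkppsdzg'
Operation: split by spaces
Words found: 'ceaqxpf', 'vnd', 'xfxe', 'lkppsdzg'
Word count: 4


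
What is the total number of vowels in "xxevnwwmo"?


Input string: 'xxevnwwmo'
Operation: count vowels (a, e, i, o, u)
Scan: s[0]='x', s[1]='x', s[2]='e' (vowel), s[3]='v', s[4]='n', s[5]='w', s[6]='w', s[7]='m', s[8]='o' (vowel)
Vowels found: 2
Result: 2


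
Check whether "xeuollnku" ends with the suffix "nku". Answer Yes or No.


Input string: 'xeuollnku'
Suffix to check: 'nku'
Last 3 characters of input: 'nku'
Match: True
Result: Yes


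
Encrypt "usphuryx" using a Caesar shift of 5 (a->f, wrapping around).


Input: 'usphuryx', shift = 5
Operation: for each letter, (position + 5) mod 26
Mapping: 'u'(20+5=25)->'z', 's'(18+5=23)->'x', 'p'(15+5=20)->'u', 'h'(7+5=12)->'m', 'u'(20+5=25)->'z', 'r'(17+5=22)->'w', 'y'(24+5=29, 29 mod 26=3)->'d', 'x'(23+5=28, 28 mod 26=2)->'c'
Result: zxumzwdc


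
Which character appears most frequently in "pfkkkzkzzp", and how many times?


Input: 'pfkkkzkzzp'
Operation: tally each character
Counts: 'f':1, 'k':4, 'p':2, 'z':3
Maximum: 'k' appears 4 times


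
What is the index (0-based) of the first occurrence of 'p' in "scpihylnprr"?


Input string: 'scpihylnprr'
Target: 'p'
Scanning left to right: s[0]='s', s[1]='c', s[2]='p'
First match at index: 2


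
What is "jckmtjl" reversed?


Input string: 'jckmtjl'
Operation: reverse character order
Original order: 'j' -> 'c' -> 'k' -> 'm' -> 't' -> 'j' -> 'l'
Reversed order: 'l' -> 'j' -> 't' -> 'm' -> 'k' -> 'c' -> 'j'
Result: ljtmkcj


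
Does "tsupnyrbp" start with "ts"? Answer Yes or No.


Input string: 'tsupnyrbp'
Prefix to check: 'ts'
First 2 characters of input: 'ts'
Match: True
Result: Yes


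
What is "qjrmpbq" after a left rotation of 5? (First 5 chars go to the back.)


Input: 'qjrmpbq', shift = 5
Operation: split at index 5 and swap parts
Front part s[0:5] = 'qjrmp'
Back part s[5:] = 'bq'
Rotated = back + front = 'bq' + 'qjrmp'
Result: bqqjrmp


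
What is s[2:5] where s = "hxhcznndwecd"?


Input string: 'hxhcznndwecd'
Operation: slice [2:5]
Extract characters: s[2]='h', s[3]='c', s[4]='z'
Result: hcz


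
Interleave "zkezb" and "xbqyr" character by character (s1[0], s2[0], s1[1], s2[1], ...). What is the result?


String 1: 'zkezb'
String 2: 'xbqyr'
Operation: alternate characters
Pairs: 'z'+'x', 'k'+'b', 'e'+'q', 'z'+'y', 'b'+'r'
Result: zxkbeqzybr


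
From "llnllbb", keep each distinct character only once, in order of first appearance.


Input: 'llnllbb'
Operation: keep first occurrence of each character
Scan: s[0]='l' new -> keep; s[1]='l' seen -> skip; s[2]='n' new -> keep; s[3]='l' seen -> skip; s[4]='l' seen -> skip; s[5]='b' new -> keep; s[6]='b' seen -> skip
Result: lnb


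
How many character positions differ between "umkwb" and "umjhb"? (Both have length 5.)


String 1: 'umkwb'
String 2: 'umjhb'
Compare each position: pos 0: 'u'=='u', pos 1: 'm'=='m', pos 2: 'k'!='j', pos 3: 'w'!='h', pos 4: 'b'=='b'
Differing positions: 2
Hamming distance: 2


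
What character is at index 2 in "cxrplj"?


Input string: 'cxrplj'
Operation: get character at index 2
Index mapping: s[0]='c', s[1]='x', s[2]='r'
Result: 'r'


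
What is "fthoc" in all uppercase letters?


Input string: 'fthoc'
Operation: convert each letter to uppercase
Mapping: 'f'->'F', 't'->'T', 'h'->'H', 'o'->'O', 'c'->'C'
Result: FTHOC


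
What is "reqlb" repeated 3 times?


Input string: 'reqlb'
Operation: repeat 3 times
Concatenation: 'reqlb' + 'reqlb' + 'reqlb'
Result: reqlbreqlbreqlb


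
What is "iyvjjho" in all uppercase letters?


Input string: 'iyvjjho'
Operation: convert each letter to uppercase
Mapping: 'i'->'I', 'y'->'Y', 'v'->'V', 'j'->'J', 'j'->'J', 'h'->'H', 'o'->'O'
Result: IYVJJHO


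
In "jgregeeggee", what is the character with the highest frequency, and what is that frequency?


Input: 'jgregeeggee'
Operation: tally each character
Counts: 'e':5, 'g':4, 'j':1, 'r':1
Maximum: 'e' appears 5 times


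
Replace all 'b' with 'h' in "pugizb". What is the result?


Input string: 'pugizb'
Operation: replace 'b' with 'h'
Positions of 'b': 5
After replacement: pugizh


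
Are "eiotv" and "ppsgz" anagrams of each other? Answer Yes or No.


String 1: 'eiotv' -> sorted: 'eiotv'
String 2: 'ppsgz' -> sorted: 'gppsz'
Compare sorted forms: 'eiotv' != 'gppsz'
Anagram: No


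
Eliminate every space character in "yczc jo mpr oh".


Input string: 'yczc jo mpr oh'
Operation: remove all spaces
Words: 'yczc', 'jo', 'mpr', 'oh'
Join without spaces: yczcjomproh


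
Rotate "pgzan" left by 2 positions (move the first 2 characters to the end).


Input: 'pgzan', shift = 2
Operation: split at index 2 and swap parts
Front part s[0:2] = 'pg'
Back part s[2:] = 'zan'
Rotated = back + front = 'zan' + 'pg'
Result: zanpg


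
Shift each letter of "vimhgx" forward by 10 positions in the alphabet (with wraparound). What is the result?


Input: 'vimhgx', shift = 10
Operation: for each letter, (position + 10) mod 26
Mapping: 'v'(21+10=31, 31 mod 26=5)->'f', 'i'(8+10=18)->'s', 'm'(12+10=22)->'w', 'h'(7+10=17)->'r', 'g'(6+10=16)->'q', 'x'(23+10=33, 33 mod 26=7)->'h'
Result: fswrqh


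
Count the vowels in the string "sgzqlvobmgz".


Input string: 'sgzqlvobmgz'
Operation: count vowels (a, e, i, o, u)
Scan: s[0]='s', s[1]='g', s[2]='z', s[3]='q', s[4]='l', s[5]='v', s[6]='o' (vowel), s[7]='b', s[8]='m', s[9]='g', s[10]='z'
Vowels found: 1
Result: 1


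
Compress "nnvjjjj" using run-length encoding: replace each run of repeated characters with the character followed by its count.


Input: 'nnvjjjj'
Operation: identify consecutive runs
Runs: 'nn' -> n2, 'v' -> v1, 'jjjj' -> j4
Encoded: n2v1j4


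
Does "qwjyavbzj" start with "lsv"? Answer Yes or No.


Input string: 'qwjyavbzj'
Prefix to check: 'lsv'
First 3 characters of input: 'qwj'
Match: False
Result: No


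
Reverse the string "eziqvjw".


Input string: 'eziqvjw'
Operation: reverse character order
Original order: 'e' -> 'z' -> 'i' -> 'q' -> 'v' -> 'j' -> 'w'
Reversed order: 'w' -> 'j' -> 'v' -> 'q' -> 'i' -> 'z' -> 'e'
Result: wjvqize


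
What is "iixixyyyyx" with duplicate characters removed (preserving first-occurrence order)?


Input: 'iixixyyyyx'
Operation: keep first occurrence of each character
Scan: s[0]='i' new -> keep; s[1]='i' seen -> skip; s[2]='x' new -> keep; s[3]='i' seen -> skip; s[4]='x' seen -> skip; s[5]='y' new -> keep; s[6]='y' seen -> skip; s[7]='y' seen -> skip; s[8]='y' seen -> skip; s[9]='x' seen -> skip
Result: ixy


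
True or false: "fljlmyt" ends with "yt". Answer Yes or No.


Input string: 'fljlmyt'
Suffix to check: 'yt'
Last 2 characters of input: 'yt'
Match: True
Result: Yes


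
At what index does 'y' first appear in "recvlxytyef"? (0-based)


Input string: 'recvlxytyef'
Target: 'y'
Scanning left to right: s[0]='r', s[1]='e', s[2]='c', s[3]='v', s[4]='l', s[5]='x', s[6]='y'
First match at index: 6


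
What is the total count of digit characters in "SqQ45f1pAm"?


Input string: 'SqQ45f1pAm'
Operation: count digit characters (0-9)
Scan: 'S', 'q', 'Q', '4'(digit), '5'(digit), 'f', '1'(digit), 'p', 'A', 'm'
Digits found: 3
Result: 3


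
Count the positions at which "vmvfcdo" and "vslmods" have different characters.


String 1: 'vmvfcdo'
String 2: 'vslmods'
Compare each position: pos 0: 'v'=='v', pos 1: 'm'!='s', pos 2: 'v'!='l', pos 3: 'f'!='m', pos 4: 'c'!='o', pos 5: 'd'=='d', pos 6: 'o'!='s'
Differing positions: 5
Hamming distance: 5


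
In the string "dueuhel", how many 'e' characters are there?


Input string: 'dueuhel'
Target character: 'e'
Scan each position: s[2]='e', s[5]='e'
Matches found at indices: 2, 5
Total: 2


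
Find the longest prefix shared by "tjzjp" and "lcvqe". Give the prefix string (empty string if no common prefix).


String 1: 'tjzjp'
String 2: 'lcvqe'
Compare position by position:
pos 0: 't' vs 'l' differ -> stop
Longest common prefix: "" (length 0)


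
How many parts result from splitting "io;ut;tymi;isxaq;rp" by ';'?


Input string: 'io;ut;tymi;isxaq;rp'
Delimiter: ';'
Split result: 'io', 'ut', 'tymi', 'isxaq', 'rp'
Number of parts: 5


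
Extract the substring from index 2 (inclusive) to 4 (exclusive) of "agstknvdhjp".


Input string: 'agstknvdhjp'
Operation: slice [2:4]
Extract characters: s[2]='s', s[3]='t'
Result: st


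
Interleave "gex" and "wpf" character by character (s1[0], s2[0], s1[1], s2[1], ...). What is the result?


String 1: 'gex'
String 2: 'wpf'
Operation: alternate characters
Pairs: 'g'+'w', 'e'+'p', 'x'+'f'
Result: gwepxf


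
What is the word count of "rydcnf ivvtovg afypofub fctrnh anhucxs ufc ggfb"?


Input string: 'rydcnf ivvtovg afypofub fctrnh anhucxs ufc ggfb'
Operation: split by spaces
Words found: 'rydcnf', 'ivvtovg', 'afypofub', 'fctrnh', 'anhucxs', 'ufc', 'ggfb'
Word count: 7


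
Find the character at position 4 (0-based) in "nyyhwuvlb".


Input string: 'nyyhwuvlb'
Operation: get character at index 4
Index mapping: s[0]='n', s[1]='y', s[2]='y', s[3]='h', s[4]='w'
Result: 'w'


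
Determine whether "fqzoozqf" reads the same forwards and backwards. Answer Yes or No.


Input string: 'fqzoozqf'
Reversed: 'fqzoozqf'
Compare pairs: s[0]='f' vs s[7]='f' (match), s[1]='q' vs s[6]='q' (match), s[2]='z' vs s[5]='z' (match), s[3]='o' vs s[4]='o' (match)
Palindrome: Yes


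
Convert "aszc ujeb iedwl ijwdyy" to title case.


Input string: 'aszc ujeb iedwl ijwdyy'
Operation: capitalize first letter of each word
Word transformations: 'aszc'->'Aszc', 'ujeb'->'Ujeb', 'iedwl'->'Iedwl', 'ijwdyy'->'Ijwdyy'
Result: Aszc Ujeb Iedwl Ijwdyy


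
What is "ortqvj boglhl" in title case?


Input string: 'ortqvj boglhl'
Operation: capitalize first letter of each word
Word transformations: 'ortqvj'->'Ortqvj', 'boglhl'->'Boglhl'
Result: Ortqvj Boglhl


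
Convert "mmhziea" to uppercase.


Input string: 'mmhziea'
Operation: convert each letter to uppercase
Mapping: 'm'->'M', 'm'->'M', 'h'->'H', 'z'->'Z', 'i'->'I', 'e'->'E', 'a'->'A'
Result: MMHZIEA


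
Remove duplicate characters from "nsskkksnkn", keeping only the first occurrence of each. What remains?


Input: 'nsskkksnkn'
Operation: keep first occurrence of each character
Scan: s[0]='n' new -> keep; s[1]='s' new -> keep; s[2]='s' seen -> skip; s[3]='k' new -> keep; s[4]='k' seen -> skip; s[5]='k' seen -> skip; s[6]='s' seen -> skip; s[7]='n' seen -> skip; s[8]='k' seen -> skip; s[9]='n' seen -> skip
Result: nsk


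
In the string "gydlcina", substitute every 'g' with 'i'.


Input string: 'gydlcina'
Operation: replace 'g' with 'i'
Positions of 'g': 0
After replacement: iydlcina


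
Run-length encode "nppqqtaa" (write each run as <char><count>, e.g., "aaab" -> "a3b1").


Input: 'nppqqtaa'
Operation: identify consecutive runs
Runs: 'n' -> n1, 'pp' -> p2, 'qq' -> q2, 't' -> t1, 'aa' -> a2
Encoded: n1p2q2t1a2


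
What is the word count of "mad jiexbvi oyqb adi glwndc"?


Input string: 'mad jiexbvi oyqb adi glwndc'
Operation: split by spaces
Words found: 'mad', 'jiexbvi', 'oyqb', 'adi', 'glwndc'
Word count: 5


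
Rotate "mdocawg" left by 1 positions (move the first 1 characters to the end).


Input: 'mdocawg', shift = 1
Operation: split at index 1 and swap parts
Front part s[0:1] = 'm'
Back part s[1:] = 'docawg'
Rotated = back + front = 'docawg' + 'm'
Result: docawgm


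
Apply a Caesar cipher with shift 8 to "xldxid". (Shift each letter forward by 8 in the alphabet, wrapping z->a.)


Input: 'xldxid', shift = 8
Operation: for each letter, (position + 8) mod 26
Mapping: 'x'(23+8=31, 31 mod 26=5)->'f', 'l'(11+8=19)->'t', 'd'(3+8=11)->'l', 'x'(23+8=31, 31 mod 26=5)->'f', 'i'(8+8=16)->'q', 'd'(3+8=11)->'l'
Result: ftlfql


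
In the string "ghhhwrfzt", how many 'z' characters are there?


Input string: 'ghhhwrfzt'
Target character: 'z'
Scan each position: s[7]='z'
Matches found at indices: 7
Total: 1


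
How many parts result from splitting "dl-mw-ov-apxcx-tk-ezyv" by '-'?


Input string: 'dl-mw-ov-apxcx-tk-ezyv'
Delimiter: '-'
Split result: 'dl', 'mw', 'ov', 'apxcx', 'tk', 'ezyv'
Number of parts: 6


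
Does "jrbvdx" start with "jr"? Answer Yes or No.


Input string: 'jrbvdx'
Prefix to check: 'jr'
First 2 characters of input: 'jr'
Match: True
Result: Yes


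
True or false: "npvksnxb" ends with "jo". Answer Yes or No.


Input string: 'npvksnxb'
Suffix to check: 'jo'
Last 2 characters of input: 'xb'
Match: False
Result: No


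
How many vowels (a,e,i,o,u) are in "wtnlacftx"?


Input string: 'wtnlacftx'
Operation: count vowels (a, e, i, o, u)
Scan: s[0]='w', s[1]='t', s[2]='n', s[3]='l', s[4]='a' (vowel), s[5]='c', s[6]='f', s[7]='t', s[8]='x'
Vowels found: 1
Result: 1


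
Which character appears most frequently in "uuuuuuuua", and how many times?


Input: 'uuuuuuuua'
Operation: tally each character
Counts: 'a':1, 'u':8
Maximum: 'u' appears 8 times


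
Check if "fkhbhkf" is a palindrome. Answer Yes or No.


Input string: 'fkhbhkf'
Reversed: 'fkhbhkf'
Compare pairs: s[0]='f' vs s[6]='f' (match), s[1]='k' vs s[5]='k' (match), s[2]='h' vs s[4]='h' (match)
Palindrome: Yes


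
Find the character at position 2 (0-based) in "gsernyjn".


Input string: 'gsernyjn'
Operation: get character at index 2
Index mapping: s[0]='g', s[1]='s', s[2]='e'
Result: 'e'


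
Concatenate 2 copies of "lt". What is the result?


Input string: 'lt'
Operation: repeat 2 times
Concatenation: 'lt' + 'lt'
Result: ltlt


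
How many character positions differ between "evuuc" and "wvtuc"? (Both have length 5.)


String 1: 'evuuc'
String 2: 'wvtuc'
Compare each position: pos 0: 'e'!='w', pos 1: 'v'=='v', pos 2: 'u'!='t', pos 3: 'u'=='u', pos 4: 'c'=='c'
Differing positions: 2
Hamming distance: 2


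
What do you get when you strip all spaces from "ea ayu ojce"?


Input string: 'ea ayu ojce'
Operation: remove all spaces
Words: 'ea', 'ayu', 'ojce'
Join without spaces: eaayuojce


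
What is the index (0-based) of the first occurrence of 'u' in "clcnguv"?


Input string: 'clcnguv'
Target: 'u'
Scanning left to right: s[0]='c', s[1]='l', s[2]='c', s[3]='n', s[4]='g', s[5]='u'
First match at index: 5


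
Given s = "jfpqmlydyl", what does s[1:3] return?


Input string: 'jfpqmlydyl'
Operation: slice [1:3]
Extract characters: s[1]='f', s[2]='p'
Result: fp


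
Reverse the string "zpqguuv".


Input string: 'zpqguuv'
Operation: reverse character order
Original order: 'z' -> 'p' -> 'q' -> 'g' -> 'u' -> 'u' -> 'v'
Reversed order: 'v' -> 'u' -> 'u' -> 'g' -> 'q' -> 'p' -> 'z'
Result: vuugqpz


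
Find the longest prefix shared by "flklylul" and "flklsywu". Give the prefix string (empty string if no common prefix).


String 1: 'flklylul'
String 2: 'flklsywu'
Compare position by position:
pos 0: 'f' vs 'f' match
pos 1: 'l' vs 'l' match
pos 2: 'k' vs 'k' match
pos 3: 'l' vs 'l' match
pos 4: 'y' vs 's' differ -> stop
Longest common prefix: "flkl" (length 4)


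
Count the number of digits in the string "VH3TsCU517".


Input string: 'VH3TsCU517'
Operation: count digit characters (0-9)
Scan: 'V', 'H', '3'(digit), 'T', 's', 'C', 'U', '5'(digit), '1'(digit), '7'(digit)
Digits found: 4
Result: 4


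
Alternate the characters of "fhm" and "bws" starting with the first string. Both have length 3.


String 1: 'fhm'
String 2: 'bws'
Operation: alternate characters
Pairs: 'f'+'b', 'h'+'w', 'm'+'s'
Result: fbhwms


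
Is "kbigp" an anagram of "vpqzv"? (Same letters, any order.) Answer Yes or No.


String 1: 'vpqzv' -> sorted: 'pqvvz'
String 2: 'kbigp' -> sorted: 'bgikp'
Compare sorted forms: 'pqvvz' != 'bgikp'
Anagram: No


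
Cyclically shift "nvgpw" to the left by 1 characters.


Input: 'nvgpw', shift = 1
Operation: split at index 1 and swap parts
Front part s[0:1] = 'n'
Back part s[1:] = 'vgpw'
Rotated = back + front = 'vgpw' + 'n'
Result: vgpwn


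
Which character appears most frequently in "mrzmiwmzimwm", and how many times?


Input: 'mrzmiwmzimwm'
Operation: tally each character
Counts: 'i':2, 'm':5, 'r':1, 'w':2, 'z':2
Maximum: 'm' appears 5 times


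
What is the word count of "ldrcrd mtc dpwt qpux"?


Input string: 'ldrcrd mtc dpwt qpux'
Operation: split by spaces
Words found: 'ldrcrd', 'mtc', 'dpwt', 'qpux'
Word count: 4


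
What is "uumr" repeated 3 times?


Input string: 'uumr'
Operation: repeat 3 times
Concatenation: 'uumr' + 'uumr' + 'uumr'
Result: uumruumruumr


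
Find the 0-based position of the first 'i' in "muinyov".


Input string: 'muinyov'
Target: 'i'
Scanning left to right: s[0]='m', s[1]='u', s[2]='i'
First match at index: 2


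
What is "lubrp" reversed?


Input string: 'lubrp'
Operation: reverse character order
Original order: 'l' -> 'u' -> 'b' -> 'r' -> 'p'
Reversed order: 'p' -> 'r' -> 'b' -> 'u' -> 'l'
Result: prbul


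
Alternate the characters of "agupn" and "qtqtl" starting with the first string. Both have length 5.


String 1: 'agupn'
String 2: 'qtqtl'
Operation: alternate characters
Pairs: 'a'+'q', 'g'+'t', 'u'+'q', 'p'+'t', 'n'+'l'
Result: aqgtuqptnl


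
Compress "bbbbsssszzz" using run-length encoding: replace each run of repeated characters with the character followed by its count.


Input: 'bbbbsssszzz'
Operation: identify consecutive runs
Runs: 'bbbb' -> b4, 'ssss' -> s4, 'zzz' -> z3
Encoded: b4s4z3


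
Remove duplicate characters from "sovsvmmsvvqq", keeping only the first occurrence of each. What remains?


Input: 'sovsvmmsvvqq'
Operation: keep first occurrence of each character
Scan: s[0]='s' new -> keep; s[1]='o' new -> keep; s[2]='v' new -> keep; s[3]='s' seen -> skip; s[4]='v' seen -> skip; s[5]='m' new -> keep; s[6]='m' seen -> skip; s[7]='s' seen -> skip; s[8]='v' seen -> skip; s[9]='v' seen -> skip; s[10]='q' new -> keep; s[11]='q' seen -> skip
Result: sovmq


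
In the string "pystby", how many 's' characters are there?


Input string: 'pystby'
Target character: 's'
Scan each position: s[2]='s'
Matches found at indices: 2
Total: 1


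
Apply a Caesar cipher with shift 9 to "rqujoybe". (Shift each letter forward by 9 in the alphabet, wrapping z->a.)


Input: 'rqujoybe', shift = 9
Operation: for each letter, (position + 9) mod 26
Mapping: 'r'(17+9=26, 26 mod 26=0)->'a', 'q'(16+9=25)->'z', 'u'(20+9=29, 29 mod 26=3)->'d', 'j'(9+9=18)->'s', 'o'(14+9=23)->'x', 'y'(24+9=33, 33 mod 26=7)->'h', 'b'(1+9=10)->'k', 'e'(4+9=13)->'n'
Result: azdsxhkn


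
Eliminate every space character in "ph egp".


Input string: 'ph egp'
Operation: remove all spaces
Words: 'ph', 'egp'
Join without spaces: phegp


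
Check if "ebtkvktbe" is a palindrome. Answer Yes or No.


Input string: 'ebtkvktbe'
Reversed: 'ebtkvktbe'
Compare pairs: s[0]='e' vs s[8]='e' (match), s[1]='b' vs s[7]='b' (match), s[2]='t' vs s[6]='t' (match), s[3]='k' vs s[5]='k' (match)
Palindrome: Yes


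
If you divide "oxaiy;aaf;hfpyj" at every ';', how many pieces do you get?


Input string: 'oxaiy;aaf;hfpyj'
Delimiter: ';'
Split result: 'oxaiy', 'aaf', 'hfpyj'
Number of parts: 3


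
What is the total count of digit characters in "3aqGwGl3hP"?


Input string: '3aqGwGl3hP'
Operation: count digit characters (0-9)
Scan: '3'(digit), 'a', 'q', 'G', 'w', 'G', 'l', '3'(digit), 'h', 'P'
Digits found: 2
Result: 2


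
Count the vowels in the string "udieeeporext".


Input string: 'udieeeporext'
Operation: count vowels (a, e, i, o, u)
Scan: s[0]='u' (vowel), s[1]='d', s[2]='i' (vowel), s[3]='e' (vowel), s[4]='e' (vowel), s[5]='e' (vowel), s[6]='p', s[7]='o' (vowel), s[8]='r', s[9]='e' (vowel), s[10]='x', s[11]='t'
Vowels found: 7
Result: 7


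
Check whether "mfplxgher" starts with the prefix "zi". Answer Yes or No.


Input string: 'mfplxgher'
Prefix to check: 'zi'
First 2 characters of input: 'mf'
Match: False
Result: No


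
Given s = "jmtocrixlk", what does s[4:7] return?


Input string: 'jmtocrixlk'
Operation: slice [4:7]
Extract characters: s[4]='c', s[5]='r', s[6]='i'
Result: cri


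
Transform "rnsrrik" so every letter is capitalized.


Input string: 'rnsrrik'
Operation: convert each letter to uppercase
Mapping: 'r'->'R', 'n'->'N', 's'->'S', 'r'->'R', 'r'->'R', 'i'->'I', 'k'->'K'
Result: RNSRRIK


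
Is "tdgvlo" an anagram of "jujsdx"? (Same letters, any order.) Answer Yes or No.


String 1: 'jujsdx' -> sorted: 'djjsux'
String 2: 'tdgvlo' -> sorted: 'dglotv'
Compare sorted forms: 'djjsux' != 'dglotv'
Anagram: No


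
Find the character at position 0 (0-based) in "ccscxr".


Input string: 'ccscxr'
Operation: get character at index 0
Index mapping: s[0]='c'
Result: 'c'


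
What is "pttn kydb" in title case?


Input string: 'pttn kydb'
Operation: capitalize first letter of each word
Word transformations: 'pttn'->'Pttn', 'kydb'->'Kydb'
Result: Pttn Kydb


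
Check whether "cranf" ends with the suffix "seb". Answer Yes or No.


Input string: 'cranf'
Suffix to check: 'seb'
Last 3 characters of input: 'anf'
Match: False
Result: No


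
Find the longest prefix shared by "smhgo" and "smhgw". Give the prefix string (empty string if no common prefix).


String 1: 'smhgo'
String 2: 'smhgw'
Compare position by position:
pos 0: 's' vs 's' match
pos 1: 'm' vs 'm' match
pos 2: 'h' vs 'h' match
pos 3: 'g' vs 'g' match
pos 4: 'o' vs 'w' differ -> stop
Longest common prefix: "smhg" (length 4)


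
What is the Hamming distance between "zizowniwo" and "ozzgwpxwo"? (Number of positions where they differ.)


String 1: 'zizowniwo'
String 2: 'ozzgwpxwo'
Compare each position: pos 0: 'z'!='o', pos 1: 'i'!='z', pos 2: 'z'=='z', pos 3: 'o'!='g', pos 4: 'w'=='w', pos 5: 'n'!='p', pos 6: 'i'!='x', pos 7: 'w'=='w', pos 8: 'o'=='o'
Differing positions: 5
Hamming distance: 5


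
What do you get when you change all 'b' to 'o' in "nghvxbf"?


Input string: 'nghvxbf'
Operation: replace 'b' with 'o'
Positions of 'b': 5
After replacement: nghvxof


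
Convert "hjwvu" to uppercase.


Input string: 'hjwvu'
Operation: convert each letter to uppercase
Mapping: 'h'->'H', 'j'->'J', 'w'->'W', 'v'->'V', 'u'->'U'
Result: HJWVU


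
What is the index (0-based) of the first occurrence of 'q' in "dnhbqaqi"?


Input string: 'dnhbqaqi'
Target: 'q'
Scanning left to right: s[0]='d', s[1]='n', s[2]='h', s[3]='b', s[4]='q'
First match at index: 4


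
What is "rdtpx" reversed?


Input string: 'rdtpx'
Operation: reverse character order
Original order: 'r' -> 'd' -> 't' -> 'p' -> 'x'
Reversed order: 'x' -> 'p' -> 't' -> 'd' -> 'r'
Result: xptdr


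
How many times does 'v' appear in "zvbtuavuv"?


Input string: 'zvbtuavuv'
Target character: 'v'
Scan each position: s[1]='v', s[6]='v', s[8]='v'
Matches found at indices: 1, 6, 8
Total: 3


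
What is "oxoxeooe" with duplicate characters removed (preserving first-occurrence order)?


Input: 'oxoxeooe'
Operation: keep first occurrence of each character
Scan: s[0]='o' new -> keep; s[1]='x' new -> keep; s[2]='o' seen -> skip; s[3]='x' seen -> skip; s[4]='e' new -> keep; s[5]='o' seen -> skip; s[6]='o' seen -> skip; s[7]='e' seen -> skip
Result: oxe


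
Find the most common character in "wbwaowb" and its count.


Input: 'wbwaowb'
Operation: tally each character
Counts: 'a':1, 'b':2, 'o':1, 'w':3
Maximum: 'w' appears 3 times


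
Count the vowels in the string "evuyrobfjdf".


Input string: 'evuyrobfjdf'
Operation: count vowels (a, e, i, o, u)
Scan: s[0]='e' (vowel), s[1]='v', s[2]='u' (vowel), s[3]='y', s[4]='r', s[5]='o' (vowel), s[6]='b', s[7]='f', s[8]='j', s[9]='d', s[10]='f'
Vowels found: 3
Result: 3


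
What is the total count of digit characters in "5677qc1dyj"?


Input string: '5677qc1dyj'
Operation: count digit characters (0-9)
Scan: '5'(digit), '6'(digit), '7'(digit), '7'(digit), 'q', 'c', '1'(digit), 'd', 'y', 'j'
Digits found: 5
Result: 5


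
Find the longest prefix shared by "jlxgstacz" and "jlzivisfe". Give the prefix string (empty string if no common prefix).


String 1: 'jlxgstacz'
String 2: 'jlzivisfe'
Compare position by position:
pos 0: 'j' vs 'j' match
pos 1: 'l' vs 'l' match
pos 2: 'x' vs 'z' differ -> stop
Longest common prefix: "jl" (length 2)


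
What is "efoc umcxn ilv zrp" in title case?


Input string: 'efoc umcxn ilv zrp'
Operation: capitalize first letter of each word
Word transformations: 'efoc'->'Efoc', 'umcxn'->'Umcxn', 'ilv'->'Ilv', 'zrp'->'Zrp'
Result: Efoc Umcxn Ilv Zrp


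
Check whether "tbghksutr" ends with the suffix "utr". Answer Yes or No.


Input string: 'tbghksutr'
Suffix to check: 'utr'
Last 3 characters of input: 'utr'
Match: True
Result: Yes


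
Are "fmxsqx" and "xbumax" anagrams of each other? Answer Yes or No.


String 1: 'fmxsqx' -> sorted: 'fmqsxx'
String 2: 'xbumax' -> sorted: 'abmuxx'
Compare sorted forms: 'fmqsxx' != 'abmuxx'
Anagram: No


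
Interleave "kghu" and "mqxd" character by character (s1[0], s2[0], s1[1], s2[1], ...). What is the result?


String 1: 'kghu'
String 2: 'mqxd'
Operation: alternate characters
Pairs: 'k'+'m', 'g'+'q', 'h'+'x', 'u'+'d'
Result: kmgqhxud


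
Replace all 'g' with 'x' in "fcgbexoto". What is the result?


Input string: 'fcgbexoto'
Operation: replace 'g' with 'x'
Positions of 'g': 2
After replacement: fcxbexoto


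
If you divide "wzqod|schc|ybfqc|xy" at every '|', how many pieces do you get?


Input string: 'wzqod|schc|ybfqc|xy'
Delimiter: '|'
Split result: 'wzqod', 'schc', 'ybfqc', 'xy'
Number of parts: 4


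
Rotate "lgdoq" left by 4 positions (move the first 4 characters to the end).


Input: 'lgdoq', shift = 4
Operation: split at index 4 and swap parts
Front part s[0:4] = 'lgdo'
Back part s[4:] = 'q'
Rotated = back + front = 'q' + 'lgdo'
Result: qlgdo


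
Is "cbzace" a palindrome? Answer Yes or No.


Input string: 'cbzace'
Reversed: 'ecazbc'
Compare pairs: s[0]='c' vs s[5]='e' (mismatch), s[1]='b' vs s[4]='c' (mismatch), s[2]='z' vs s[3]='a' (mismatch)
Palindrome: No


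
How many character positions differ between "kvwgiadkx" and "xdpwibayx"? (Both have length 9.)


String 1: 'kvwgiadkx'
String 2: 'xdpwibayx'
Compare each position: pos 0: 'k'!='x', pos 1: 'v'!='d', pos 2: 'w'!='p', pos 3: 'g'!='w', pos 4: 'i'=='i', pos 5: 'a'!='b', pos 6: 'd'!='a', pos 7: 'k'!='y', pos 8: 'x'=='x'
Differing positions: 7
Hamming distance: 7


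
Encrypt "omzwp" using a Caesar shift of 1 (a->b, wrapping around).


Input: 'omzwp', shift = 1
Operation: for each letter, (position + 1) mod 26
Mapping: 'o'(14+1=15)->'p', 'm'(12+1=13)->'n', 'z'(25+1=26, 26 mod 26=0)->'a', 'w'(22+1=23)->'x', 'p'(15+1=16)->'q'
Result: pnaxq


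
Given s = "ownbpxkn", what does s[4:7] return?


Input string: 'ownbpxkn'
Operation: slice [4:7]
Extract characters: s[4]='p', s[5]='x', s[6]='k'
Result: pxk


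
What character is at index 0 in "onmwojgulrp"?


Input string: 'onmwojgulrp'
Operation: get character at index 0
Index mapping: s[0]='o'
Result: 'o'


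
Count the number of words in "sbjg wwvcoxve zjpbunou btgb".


Input string: 'sbjg wwvcoxve zjpbunou btgb'
Operation: split by spaces
Words found: 'sbjg', 'wwvcoxve', 'zjpbunou', 'btgb'
Word count: 4


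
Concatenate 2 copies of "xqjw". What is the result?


Input string: 'xqjw'
Operation: repeat 2 times
Concatenation: 'xqjw' + 'xqjw'
Result: xqjwxqjw


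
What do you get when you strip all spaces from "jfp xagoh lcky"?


Input string: 'jfp xagoh lcky'
Operation: remove all spaces
Words: 'jfp', 'xagoh', 'lcky'
Join without spaces: jfpxagohlcky


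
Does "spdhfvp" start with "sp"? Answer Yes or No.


Input string: 'spdhfvp'
Prefix to check: 'sp'
First 2 characters of input: 'sp'
Match: True
Result: Yes


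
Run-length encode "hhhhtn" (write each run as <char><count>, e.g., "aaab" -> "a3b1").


Input: 'hhhhtn'
Operation: identify consecutive runs
Runs: 'hhhh' -> h4, 't' -> t1, 'n' -> n1
Encoded: h4t1n1


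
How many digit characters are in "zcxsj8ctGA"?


Input string: 'zcxsj8ctGA'
Operation: count digit characters (0-9)
Scan: 'z', 'c', 'x', 's', 'j', '8'(digit), 'c', 't', 'G', 'A'
Digits found: 1
Result: 1


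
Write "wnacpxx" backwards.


Input string: 'wnacpxx'
Operation: reverse character order
Original order: 'w' -> 'n' -> 'a' -> 'c' -> 'p' -> 'x' -> 'x'
Reversed order: 'x' -> 'x' -> 'p' -> 'c' -> 'a' -> 'n' -> 'w'
Result: xxpcanw


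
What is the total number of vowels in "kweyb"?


Input string: 'kweyb'
Operation: count vowels (a, e, i, o, u)
Scan: s[0]='k', s[1]='w', s[2]='e' (vowel), s[3]='y', s[4]='b'
Vowels found: 1
Result: 1


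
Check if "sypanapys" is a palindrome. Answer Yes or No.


Input string: 'sypanapys'
Reversed: 'sypanapys'
Compare pairs: s[0]='s' vs s[8]='s' (match), s[1]='y' vs s[7]='y' (match), s[2]='p' vs s[6]='p' (match), s[3]='a' vs s[5]='a' (match)
Palindrome: Yes


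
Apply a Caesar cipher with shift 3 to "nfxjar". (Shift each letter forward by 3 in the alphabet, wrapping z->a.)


Input: 'nfxjar', shift = 3
Operation: for each letter, (position + 3) mod 26
Mapping: 'n'(13+3=16)->'q', 'f'(5+3=8)->'i', 'x'(23+3=26, 26 mod 26=0)->'a', 'j'(9+3=12)->'m', 'a'(0+3=3)->'d', 'r'(17+3=20)->'u'
Result: qiamdu


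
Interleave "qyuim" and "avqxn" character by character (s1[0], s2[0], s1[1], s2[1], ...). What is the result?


String 1: 'qyuim'
String 2: 'avqxn'
Operation: alternate characters
Pairs: 'q'+'a', 'y'+'v', 'u'+'q', 'i'+'x', 'm'+'n'
Result: qayvuqixmn


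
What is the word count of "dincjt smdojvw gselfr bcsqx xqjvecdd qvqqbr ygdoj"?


Input string: 'dincjt smdojvw gselfr bcsqx xqjvecdd qvqqbr ygdoj'
Operation: split by spaces
Words found: 'dincjt', 'smdojvw', 'gselfr', 'bcsqx', 'xqjvecdd', 'qvqqbr', 'ygdoj'
Word count: 7


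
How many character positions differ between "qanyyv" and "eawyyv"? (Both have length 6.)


String 1: 'qanyyv'
String 2: 'eawyyv'
Compare each position: pos 0: 'q'!='e', pos 1: 'a'=='a', pos 2: 'n'!='w', pos 3: 'y'=='y', pos 4: 'y'=='y', pos 5: 'v'=='v'
Differing positions: 2
Hamming distance: 2


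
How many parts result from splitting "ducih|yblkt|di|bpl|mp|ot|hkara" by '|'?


Input string: 'ducih|yblkt|di|bpl|mp|ot|hkara'
Delimiter: '|'
Split result: 'ducih', 'yblkt', 'di', 'bpl', 'mp', 'ot', 'hkara'
Number of parts: 7


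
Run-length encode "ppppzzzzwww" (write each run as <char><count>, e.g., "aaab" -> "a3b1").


Input: 'ppppzzzzwww'
Operation: identify consecutive runs
Runs: 'pppp' -> p4, 'zzzz' -> z4, 'www' -> w3
Encoded: p4z4w3


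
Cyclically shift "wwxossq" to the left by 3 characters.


Input: 'wwxossq', shift = 3
Operation: split at index 3 and swap parts
Front part s[0:3] = 'wwx'
Back part s[3:] = 'ossq'
Rotated = back + front = 'ossq' + 'wwx'
Result: ossqwwx


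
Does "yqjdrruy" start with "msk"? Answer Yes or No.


Input string: 'yqjdrruy'
Prefix to check: 'msk'
First 3 characters of input: 'yqj'
Match: False
Result: No


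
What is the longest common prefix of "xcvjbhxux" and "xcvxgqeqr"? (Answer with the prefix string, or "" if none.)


String 1: 'xcvjbhxux'
String 2: 'xcvxgqeqr'
Compare position by position:
pos 0: 'x' vs 'x' match
pos 1: 'c' vs 'c' match
pos 2: 'v' vs 'v' match
pos 3: 'j' vs 'x' differ -> stop
Longest common prefix: "xcv" (length 3)


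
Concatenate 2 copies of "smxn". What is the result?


Input string: 'smxn'
Operation: repeat 2 times
Concatenation: 'smxn' + 'smxn'
Result: smxnsmxn


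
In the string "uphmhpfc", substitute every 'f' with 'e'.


Input string: 'uphmhpfc'
Operation: replace 'f' with 'e'
Positions of 'f': 6
After replacement: uphmhpec


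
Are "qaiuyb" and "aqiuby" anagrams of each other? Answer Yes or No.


String 1: 'qaiuyb' -> sorted: 'abiquy'
String 2: 'aqiuby' -> sorted: 'abiquy'
Compare sorted forms: 'abiquy' == 'abiquy'
Anagram: Yes


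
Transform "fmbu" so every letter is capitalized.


Input string: 'fmbu'
Operation: convert each letter to uppercase
Mapping: 'f'->'F', 'm'->'M', 'b'->'B', 'u'->'U'
Result: FMBU


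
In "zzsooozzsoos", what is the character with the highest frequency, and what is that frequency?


Input: 'zzsooozzsoos'
Operation: tally each character
Counts: 'o':5, 's':3, 'z':4
Maximum: 'o' appears 5 times


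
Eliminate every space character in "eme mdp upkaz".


Input string: 'eme mdp upkaz'
Operation: remove all spaces
Words: 'eme', 'mdp', 'upkaz'
Join without spaces: ememdpupkaz
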